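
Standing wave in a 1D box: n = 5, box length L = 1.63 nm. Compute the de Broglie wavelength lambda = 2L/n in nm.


lambda = 2L / n
= 2 * 1.63 / 5
= 3.26 / 5
= 0.652 nm

0.652


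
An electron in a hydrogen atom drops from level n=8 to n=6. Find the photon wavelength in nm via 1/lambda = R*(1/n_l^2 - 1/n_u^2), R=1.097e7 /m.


1/lambda = R * (1/n_l^2 - 1/n_u^2)
= 1.097e7 * (1/6^2 - 1/8^2)
= 1.097e7 * (0.027778 - 0.015625)
= 1.097e7 * 0.012153
= 1.3332e+05 /m
lambda = 1 / 1.3332e+05 = 7500.9767 nm

7500.9767


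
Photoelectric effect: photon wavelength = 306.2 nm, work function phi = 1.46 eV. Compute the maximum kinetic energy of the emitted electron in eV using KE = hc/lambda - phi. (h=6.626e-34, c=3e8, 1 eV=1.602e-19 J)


E_photon = hc / lambda
= (6.626e-34)(3e8) / (306.2e-9)
= 6.4918e-19 J
= 4.0523 eV
KE = E_photon - phi
= 4.0523 - 1.46
= 2.5923 eV

2.5923


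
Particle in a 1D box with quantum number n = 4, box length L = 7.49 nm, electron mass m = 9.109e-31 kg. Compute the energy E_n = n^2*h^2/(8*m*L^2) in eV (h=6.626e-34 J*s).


E = n^2 * h^2 / (8 * m * L^2)
= 4^2 * (6.626e-34)^2 / (8 * 9.109e-31 * (7.49e-9)^2)
= 16 * 4.3904e-67 / (8 * 9.109e-31 * 5.6100e-17)
= 1.7183e-20 J
= 0.1073 eV

0.1073


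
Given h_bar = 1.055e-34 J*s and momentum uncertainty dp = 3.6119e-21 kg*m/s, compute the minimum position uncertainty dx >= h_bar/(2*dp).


dx = h_bar / (2 * dp)
= 1.055e-34 / (2 * 3.6119e-21)
= 1.055e-34 / 7.2238e-21
= 1.4605e-14 m

1.4605e-14


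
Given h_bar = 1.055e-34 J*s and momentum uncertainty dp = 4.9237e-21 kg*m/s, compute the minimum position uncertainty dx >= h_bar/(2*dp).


dx = h_bar / (2 * dp)
= 1.055e-34 / (2 * 4.9237e-21)
= 1.055e-34 / 9.8474e-21
= 1.0713e-14 m

1.0713e-14


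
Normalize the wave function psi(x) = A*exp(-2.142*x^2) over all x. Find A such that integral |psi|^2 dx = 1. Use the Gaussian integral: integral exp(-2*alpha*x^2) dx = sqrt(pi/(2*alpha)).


integral |psi|^2 dx = A^2 * sqrt(pi/(2*alpha)) = 1
A^2 = sqrt(2*alpha/pi)
= sqrt(2 * 2.142 / pi)
= 1.16775
A = sqrt(1.16775)
= 1.0806

1.0806


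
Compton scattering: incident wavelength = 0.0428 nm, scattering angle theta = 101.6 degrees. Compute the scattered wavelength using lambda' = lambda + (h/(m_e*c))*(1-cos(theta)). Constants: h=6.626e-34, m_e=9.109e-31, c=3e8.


Compton wavelength: h/(m_e*c) = 2.4247e-12 m
d_lambda = 2.4247e-12 * (1 - cos(101.6 deg))
= 2.4247e-12 * 1.201078
= 2.9123e-12 m = 0.002912 nm
lambda' = 0.0428 + 0.002912
= 0.045712 nm

0.045712


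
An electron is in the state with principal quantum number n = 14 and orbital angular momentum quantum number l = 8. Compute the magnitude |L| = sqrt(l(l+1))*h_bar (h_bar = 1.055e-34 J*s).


L = sqrt(l*(l+1)) * h_bar
= sqrt(8 * 9) * 1.055e-34
= sqrt(72) * 1.055e-34
= 8.4853 * 1.055e-34
= 8.9520e-34 J*s

8.9520e-34


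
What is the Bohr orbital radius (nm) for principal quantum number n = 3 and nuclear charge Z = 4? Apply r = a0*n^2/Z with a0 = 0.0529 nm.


r = a0 * n^2 / Z
= 0.0529 * 3^2 / 4
= 0.0529 * 9 / 4
= 0.119 nm

0.119


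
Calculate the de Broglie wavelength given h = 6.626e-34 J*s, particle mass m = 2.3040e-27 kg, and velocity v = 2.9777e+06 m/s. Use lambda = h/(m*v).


lambda = h / (m * v)
= 6.626e-34 / (2.3040e-27 * 2.9777e+06)
= 6.626e-34 / 6.8606e-21
= 9.6580e-14 m

9.6580e-14


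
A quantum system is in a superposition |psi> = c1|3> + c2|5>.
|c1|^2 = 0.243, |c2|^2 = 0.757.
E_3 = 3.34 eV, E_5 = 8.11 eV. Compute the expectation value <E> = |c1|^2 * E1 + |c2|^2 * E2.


<E> = |c1|^2 * E1 + |c2|^2 * E2
= 0.243 * 3.34 + 0.757 * 8.11
= 0.8116 + 6.1393
= 6.9509 eV

6.9509


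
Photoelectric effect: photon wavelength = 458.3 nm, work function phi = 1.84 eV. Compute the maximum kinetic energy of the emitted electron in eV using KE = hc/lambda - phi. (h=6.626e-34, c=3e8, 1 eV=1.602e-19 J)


E_photon = hc / lambda
= (6.626e-34)(3e8) / (458.3e-9)
= 4.3373e-19 J
= 2.7074 eV
KE = E_photon - phi
= 2.7074 - 1.84
= 0.8674 eV

0.8674


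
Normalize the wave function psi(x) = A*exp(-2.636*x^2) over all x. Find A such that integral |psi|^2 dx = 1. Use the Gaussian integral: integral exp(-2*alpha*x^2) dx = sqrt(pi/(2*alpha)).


integral |psi|^2 dx = A^2 * sqrt(pi/(2*alpha)) = 1
A^2 = sqrt(2*alpha/pi)
= sqrt(2 * 2.636 / pi)
= 1.295426
A = sqrt(1.295426)
= 1.1382

1.1382


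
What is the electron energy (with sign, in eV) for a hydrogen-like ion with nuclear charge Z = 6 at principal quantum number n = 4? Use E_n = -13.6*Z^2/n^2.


E_n = -13.6 * Z^2 / n^2
= -13.6 * 6^2 / 4^2
= -13.6 * 36 / 16
= -30.6 eV

-30.6


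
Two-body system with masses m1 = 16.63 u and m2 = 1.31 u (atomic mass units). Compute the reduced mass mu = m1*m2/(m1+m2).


mu = m1 * m2 / (m1 + m2)
= 16.63 * 1.31 / (16.63 + 1.31)
= 21.7853 / 17.94
= 1.2143 u

1.2143


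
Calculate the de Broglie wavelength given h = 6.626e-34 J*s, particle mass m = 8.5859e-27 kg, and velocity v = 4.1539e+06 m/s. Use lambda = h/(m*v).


lambda = h / (m * v)
= 6.626e-34 / (8.5859e-27 * 4.1539e+06)
= 6.626e-34 / 3.5665e-20
= 1.8578e-14 m

1.8578e-14


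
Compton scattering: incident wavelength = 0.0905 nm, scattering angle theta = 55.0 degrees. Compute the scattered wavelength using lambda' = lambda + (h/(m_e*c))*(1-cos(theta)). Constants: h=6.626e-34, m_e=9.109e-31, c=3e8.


Compton wavelength: h/(m_e*c) = 2.4247e-12 m
d_lambda = 2.4247e-12 * (1 - cos(55.0 deg))
= 2.4247e-12 * 0.426424
= 1.0340e-12 m = 0.001034 nm
lambda' = 0.0905 + 0.001034
= 0.091534 nm

0.091534


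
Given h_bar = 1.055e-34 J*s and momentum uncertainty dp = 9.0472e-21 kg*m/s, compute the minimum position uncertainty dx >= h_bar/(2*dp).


dx = h_bar / (2 * dp)
= 1.055e-34 / (2 * 9.0472e-21)
= 1.055e-34 / 1.8094e-20
= 5.8305e-15 m

5.8305e-15


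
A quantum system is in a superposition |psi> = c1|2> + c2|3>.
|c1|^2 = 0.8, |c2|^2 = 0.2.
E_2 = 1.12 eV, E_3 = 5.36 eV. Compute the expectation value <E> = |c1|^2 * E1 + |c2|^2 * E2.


<E> = |c1|^2 * E1 + |c2|^2 * E2
= 0.8 * 1.12 + 0.2 * 5.36
= 0.896 + 1.072
= 1.968 eV

1.968


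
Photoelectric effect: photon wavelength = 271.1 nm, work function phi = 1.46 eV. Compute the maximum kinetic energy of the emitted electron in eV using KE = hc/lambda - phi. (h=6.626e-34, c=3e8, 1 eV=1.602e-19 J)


E_photon = hc / lambda
= (6.626e-34)(3e8) / (271.1e-9)
= 7.3323e-19 J
= 4.577 eV
KE = E_photon - phi
= 4.577 - 1.46
= 3.117 eV

3.117


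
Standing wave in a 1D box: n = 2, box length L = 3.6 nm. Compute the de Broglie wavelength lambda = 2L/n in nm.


lambda = 2L / n
= 2 * 3.6 / 2
= 7.2 / 2
= 3.6 nm

3.6


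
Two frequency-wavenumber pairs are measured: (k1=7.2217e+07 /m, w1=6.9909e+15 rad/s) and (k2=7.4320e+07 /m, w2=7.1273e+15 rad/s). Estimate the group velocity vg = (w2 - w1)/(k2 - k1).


vg = (w2 - w1) / (k2 - k1)
= (7.1273e+15 - 6.9909e+15) / (7.4320e+07 - 7.2217e+07)
= 1.3640e+14 / 2.1030e+06
= 6.4860e+07 m/s

6.4860e+07


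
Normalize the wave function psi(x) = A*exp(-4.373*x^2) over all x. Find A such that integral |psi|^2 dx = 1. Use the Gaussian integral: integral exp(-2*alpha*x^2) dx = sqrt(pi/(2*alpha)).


integral |psi|^2 dx = A^2 * sqrt(pi/(2*alpha)) = 1
A^2 = sqrt(2*alpha/pi)
= sqrt(2 * 4.373 / pi)
= 1.668514
A = sqrt(1.668514)
= 1.2917

1.2917


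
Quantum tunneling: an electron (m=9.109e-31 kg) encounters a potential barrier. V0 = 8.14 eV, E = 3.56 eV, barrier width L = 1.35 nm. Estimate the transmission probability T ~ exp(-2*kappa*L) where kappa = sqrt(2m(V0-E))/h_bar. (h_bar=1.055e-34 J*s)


V0 - E = 4.58 eV = 7.3372e-19 J
kappa = sqrt(2 * m * (V0-E)) / h_bar
= sqrt(2 * 9.109e-31 * 7.3372e-19) / 1.055e-34
= 1.0959e+10 /m
2*kappa*L = 2 * 1.0959e+10 * 1.35e-9
= 29.5887
T = exp(-29.5887) = 1.411880e-13

1.411880e-13


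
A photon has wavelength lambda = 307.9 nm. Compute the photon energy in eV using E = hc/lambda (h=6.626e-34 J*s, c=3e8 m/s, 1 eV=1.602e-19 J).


E = hc / lambda
= (6.626e-34)(3e8) / (307.9e-9)
= 1.9878e-25 / 3.0790e-07
= 6.4560e-19 J
Converting to eV: 6.4560e-19 / 1.602e-19
= 4.03 eV

4.03


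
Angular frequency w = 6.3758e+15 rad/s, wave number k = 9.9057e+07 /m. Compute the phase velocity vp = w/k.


vp = w / k
= 6.3758e+15 / 9.9057e+07
= 6.4365e+07 m/s

6.4365e+07


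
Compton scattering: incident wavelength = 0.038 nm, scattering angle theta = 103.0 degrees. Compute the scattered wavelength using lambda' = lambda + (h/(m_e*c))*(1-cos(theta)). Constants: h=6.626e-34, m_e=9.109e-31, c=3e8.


Compton wavelength: h/(m_e*c) = 2.4247e-12 m
d_lambda = 2.4247e-12 * (1 - cos(103.0 deg))
= 2.4247e-12 * 1.224951
= 2.9701e-12 m = 0.00297 nm
lambda' = 0.038 + 0.00297
= 0.04097 nm

0.04097


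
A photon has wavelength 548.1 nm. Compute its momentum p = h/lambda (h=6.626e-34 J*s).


p = h / lambda
= 6.626e-34 / (548.1e-9)
= 6.626e-34 / 5.4810e-07
= 1.2089e-27 kg*m/s

1.2089e-27


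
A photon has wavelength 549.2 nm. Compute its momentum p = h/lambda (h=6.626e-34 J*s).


p = h / lambda
= 6.626e-34 / (549.2e-9)
= 6.626e-34 / 5.4920e-07
= 1.2065e-27 kg*m/s

1.2065e-27


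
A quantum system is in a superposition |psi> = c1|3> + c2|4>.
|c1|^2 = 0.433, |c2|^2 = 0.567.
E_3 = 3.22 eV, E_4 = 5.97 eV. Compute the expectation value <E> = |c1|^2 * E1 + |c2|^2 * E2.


<E> = |c1|^2 * E1 + |c2|^2 * E2
= 0.433 * 3.22 + 0.567 * 5.97
= 1.3943 + 3.385
= 4.7792 eV

4.7792


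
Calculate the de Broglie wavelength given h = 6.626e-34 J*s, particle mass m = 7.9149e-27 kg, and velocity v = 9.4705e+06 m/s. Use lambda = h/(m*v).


lambda = h / (m * v)
= 6.626e-34 / (7.9149e-27 * 9.4705e+06)
= 6.626e-34 / 7.4958e-20
= 8.8396e-15 m

8.8396e-15


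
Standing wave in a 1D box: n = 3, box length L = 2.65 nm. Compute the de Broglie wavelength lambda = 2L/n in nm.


lambda = 2L / n
= 2 * 2.65 / 3
= 5.3 / 3
= 1.7667 nm

1.7667


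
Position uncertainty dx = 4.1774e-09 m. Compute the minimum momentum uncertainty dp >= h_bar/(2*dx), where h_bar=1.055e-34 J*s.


dp = h_bar / (2 * dx)
= 1.055e-34 / (2 * 4.1774e-09)
= 1.055e-34 / 8.3548e-09
= 1.2627e-26 kg*m/s

1.2627e-26


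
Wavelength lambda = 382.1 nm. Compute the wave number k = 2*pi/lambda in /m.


k = 2 * pi / lambda
= 6.2832 / (382.1e-9)
= 6.2832 / 3.8210e-07
= 1.6444e+07 /m

1.6444e+07


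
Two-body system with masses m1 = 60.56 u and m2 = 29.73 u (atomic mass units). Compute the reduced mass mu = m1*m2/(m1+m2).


mu = m1 * m2 / (m1 + m2)
= 60.56 * 29.73 / (60.56 + 29.73)
= 1800.4488 / 90.29
= 19.9407 u

19.9407


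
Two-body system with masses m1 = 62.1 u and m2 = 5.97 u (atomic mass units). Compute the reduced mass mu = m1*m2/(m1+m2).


mu = m1 * m2 / (m1 + m2)
= 62.1 * 5.97 / (62.1 + 5.97)
= 370.737 / 68.07
= 5.4464 u

5.4464


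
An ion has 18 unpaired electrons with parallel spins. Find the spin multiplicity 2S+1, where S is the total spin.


Total spin S = N * (1/2) = 18 * 0.5 = 9.0
Spin multiplicity = 2S + 1
= 2 * 9.0 + 1
= 19

19


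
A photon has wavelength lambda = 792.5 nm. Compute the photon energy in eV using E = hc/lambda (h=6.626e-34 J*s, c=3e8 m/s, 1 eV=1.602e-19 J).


E = hc / lambda
= (6.626e-34)(3e8) / (792.5e-9)
= 1.9878e-25 / 7.9250e-07
= 2.5083e-19 J
Converting to eV: 2.5083e-19 / 1.602e-19
= 1.5657 eV

1.5657


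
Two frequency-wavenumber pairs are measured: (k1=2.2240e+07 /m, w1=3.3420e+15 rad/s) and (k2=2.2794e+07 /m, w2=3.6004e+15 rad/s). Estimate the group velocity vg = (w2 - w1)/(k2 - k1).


vg = (w2 - w1) / (k2 - k1)
= (3.6004e+15 - 3.3420e+15) / (2.2794e+07 - 2.2240e+07)
= 2.5840e+14 / 5.5400e+05
= 4.6643e+08 m/s

4.6643e+08


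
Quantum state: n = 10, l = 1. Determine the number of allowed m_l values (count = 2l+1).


m_l ranges from -l to +l in integer steps
So m_l goes from -1 to +1
Count = 2l + 1 = 2*1 + 1
= 3

3


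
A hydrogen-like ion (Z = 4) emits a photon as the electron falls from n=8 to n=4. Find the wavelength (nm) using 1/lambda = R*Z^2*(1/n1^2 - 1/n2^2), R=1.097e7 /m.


1/lambda = R * Z^2 * (1/n1^2 - 1/n2^2)
= 1.097e7 * 4^2 * (1/4^2 - 1/8^2)
= 1.097e7 * 16 * (0.0625 - 0.015625)
= 8.2275e+06 /m
lambda = 1 / 8.2275e+06
= 121.5436 nm

121.5436


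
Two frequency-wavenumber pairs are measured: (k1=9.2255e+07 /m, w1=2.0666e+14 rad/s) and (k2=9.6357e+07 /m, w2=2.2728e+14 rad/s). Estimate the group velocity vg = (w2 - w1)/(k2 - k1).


vg = (w2 - w1) / (k2 - k1)
= (2.2728e+14 - 2.0666e+14) / (9.6357e+07 - 9.2255e+07)
= 2.0620e+13 / 4.1020e+06
= 5.0268e+06 m/s

5.0268e+06


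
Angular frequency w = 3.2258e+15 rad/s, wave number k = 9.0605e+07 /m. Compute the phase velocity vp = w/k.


vp = w / k
= 3.2258e+15 / 9.0605e+07
= 3.5603e+07 m/s

3.5603e+07


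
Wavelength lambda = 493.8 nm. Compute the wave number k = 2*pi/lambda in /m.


k = 2 * pi / lambda
= 6.2832 / (493.8e-9)
= 6.2832 / 4.9380e-07
= 1.2724e+07 /m

1.2724e+07


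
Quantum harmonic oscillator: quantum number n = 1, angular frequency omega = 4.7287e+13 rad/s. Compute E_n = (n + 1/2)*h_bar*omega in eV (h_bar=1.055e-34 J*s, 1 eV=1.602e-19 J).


E = (n + 1/2) * h_bar * omega
= (1 + 0.5) * 1.055e-34 * 4.7287e+13
= 1.5 * 4.9888e-21
= 7.4832e-21 J
= 0.0467 eV

0.0467


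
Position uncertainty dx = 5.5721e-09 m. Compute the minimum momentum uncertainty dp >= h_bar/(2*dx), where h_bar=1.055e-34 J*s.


dp = h_bar / (2 * dx)
= 1.055e-34 / (2 * 5.5721e-09)
= 1.055e-34 / 1.1144e-08
= 9.4668e-27 kg*m/s

9.4668e-27


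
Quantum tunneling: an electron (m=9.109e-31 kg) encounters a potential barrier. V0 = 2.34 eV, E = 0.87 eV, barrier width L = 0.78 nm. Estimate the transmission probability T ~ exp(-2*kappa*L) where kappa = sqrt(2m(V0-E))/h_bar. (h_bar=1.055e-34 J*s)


V0 - E = 1.47 eV = 2.3549e-19 J
kappa = sqrt(2 * m * (V0-E)) / h_bar
= sqrt(2 * 9.109e-31 * 2.3549e-19) / 1.055e-34
= 6.2085e+09 /m
2*kappa*L = 2 * 6.2085e+09 * 0.78e-9
= 9.6853
T = exp(-9.6853) = 6.219194e-05

6.219194e-05


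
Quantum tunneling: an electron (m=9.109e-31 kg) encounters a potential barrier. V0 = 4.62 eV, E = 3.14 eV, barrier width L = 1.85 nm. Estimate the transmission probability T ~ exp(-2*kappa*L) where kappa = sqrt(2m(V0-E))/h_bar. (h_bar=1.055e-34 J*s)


V0 - E = 1.48 eV = 2.3710e-19 J
kappa = sqrt(2 * m * (V0-E)) / h_bar
= sqrt(2 * 9.109e-31 * 2.3710e-19) / 1.055e-34
= 6.2296e+09 /m
2*kappa*L = 2 * 6.2296e+09 * 1.85e-9
= 23.0495
T = exp(-23.0495) = 9.766171e-11

9.766171e-11


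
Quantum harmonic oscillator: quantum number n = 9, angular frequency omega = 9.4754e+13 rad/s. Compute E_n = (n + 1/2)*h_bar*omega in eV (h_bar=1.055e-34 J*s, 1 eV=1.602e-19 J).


E = (n + 1/2) * h_bar * omega
= (9 + 0.5) * 1.055e-34 * 9.4754e+13
= 9.5 * 9.9965e-21
= 9.4967e-20 J
= 0.5928 eV

0.5928


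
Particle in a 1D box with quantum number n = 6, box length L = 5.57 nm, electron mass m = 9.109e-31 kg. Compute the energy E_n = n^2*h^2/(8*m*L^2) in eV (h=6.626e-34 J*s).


E = n^2 * h^2 / (8 * m * L^2)
= 6^2 * (6.626e-34)^2 / (8 * 9.109e-31 * (5.57e-9)^2)
= 36 * 4.3904e-67 / (8 * 9.109e-31 * 3.1025e-17)
= 6.9909e-20 J
= 0.4364 eV

0.4364


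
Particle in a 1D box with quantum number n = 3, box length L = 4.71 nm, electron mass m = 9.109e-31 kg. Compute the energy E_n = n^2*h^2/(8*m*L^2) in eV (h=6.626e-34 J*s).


E = n^2 * h^2 / (8 * m * L^2)
= 3^2 * (6.626e-34)^2 / (8 * 9.109e-31 * (4.71e-9)^2)
= 9 * 4.3904e-67 / (8 * 9.109e-31 * 2.2184e-17)
= 2.4442e-20 J
= 0.1526 eV

0.1526


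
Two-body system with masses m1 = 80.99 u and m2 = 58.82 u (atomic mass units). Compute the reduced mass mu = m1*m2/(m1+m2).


mu = m1 * m2 / (m1 + m2)
= 80.99 * 58.82 / (80.99 + 58.82)
= 4763.8318 / 139.81
= 34.0736 u

34.0736


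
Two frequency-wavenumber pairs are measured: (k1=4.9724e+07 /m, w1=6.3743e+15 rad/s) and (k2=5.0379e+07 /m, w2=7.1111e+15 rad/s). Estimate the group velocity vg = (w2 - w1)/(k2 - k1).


vg = (w2 - w1) / (k2 - k1)
= (7.1111e+15 - 6.3743e+15) / (5.0379e+07 - 4.9724e+07)
= 7.3680e+14 / 6.5500e+05
= 1.1249e+09 m/s

1.1249e+09


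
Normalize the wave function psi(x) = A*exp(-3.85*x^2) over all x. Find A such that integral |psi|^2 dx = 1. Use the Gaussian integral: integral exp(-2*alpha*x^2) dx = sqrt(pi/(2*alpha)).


integral |psi|^2 dx = A^2 * sqrt(pi/(2*alpha)) = 1
A^2 = sqrt(2*alpha/pi)
= sqrt(2 * 3.85 / pi)
= 1.565563
A = sqrt(1.565563)
= 1.2512

1.2512


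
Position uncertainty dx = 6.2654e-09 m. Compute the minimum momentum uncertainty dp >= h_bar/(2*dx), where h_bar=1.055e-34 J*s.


dp = h_bar / (2 * dx)
= 1.055e-34 / (2 * 6.2654e-09)
= 1.055e-34 / 1.2531e-08
= 8.4193e-27 kg*m/s

8.4193e-27


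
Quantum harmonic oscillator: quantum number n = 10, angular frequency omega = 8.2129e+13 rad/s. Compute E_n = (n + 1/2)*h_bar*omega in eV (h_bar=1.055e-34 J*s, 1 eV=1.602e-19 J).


E = (n + 1/2) * h_bar * omega
= (10 + 0.5) * 1.055e-34 * 8.2129e+13
= 10.5 * 8.6646e-21
= 9.0978e-20 J
= 0.5679 eV

0.5679


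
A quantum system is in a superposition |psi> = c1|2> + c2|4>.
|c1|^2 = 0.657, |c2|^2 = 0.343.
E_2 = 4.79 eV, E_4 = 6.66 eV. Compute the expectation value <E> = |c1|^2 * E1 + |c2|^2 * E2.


<E> = |c1|^2 * E1 + |c2|^2 * E2
= 0.657 * 4.79 + 0.343 * 6.66
= 3.147 + 2.2844
= 5.4314 eV

5.4314


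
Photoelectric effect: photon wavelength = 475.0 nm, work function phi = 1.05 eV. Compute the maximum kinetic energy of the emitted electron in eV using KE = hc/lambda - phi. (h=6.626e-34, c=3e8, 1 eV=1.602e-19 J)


E_photon = hc / lambda
= (6.626e-34)(3e8) / (475.0e-9)
= 4.1848e-19 J
= 2.6123 eV
KE = E_photon - phi
= 2.6123 - 1.05
= 1.5623 eV

1.5623


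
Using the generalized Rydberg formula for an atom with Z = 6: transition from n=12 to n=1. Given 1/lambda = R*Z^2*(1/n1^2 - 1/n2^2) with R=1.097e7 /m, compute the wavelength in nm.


1/lambda = R * Z^2 * (1/n1^2 - 1/n2^2)
= 1.097e7 * 6^2 * (1/1^2 - 1/12^2)
= 1.097e7 * 36 * (1.0 - 0.006944)
= 3.9218e+08 /m
lambda = 1 / 3.9218e+08
= 2.5499 nm

2.5499


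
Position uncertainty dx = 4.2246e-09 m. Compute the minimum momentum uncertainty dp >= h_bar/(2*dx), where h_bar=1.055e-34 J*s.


dp = h_bar / (2 * dx)
= 1.055e-34 / (2 * 4.2246e-09)
= 1.055e-34 / 8.4492e-09
= 1.2486e-26 kg*m/s

1.2486e-26


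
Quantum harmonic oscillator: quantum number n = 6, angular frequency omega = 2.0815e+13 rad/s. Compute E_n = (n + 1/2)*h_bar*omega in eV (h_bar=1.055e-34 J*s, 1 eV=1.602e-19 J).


E = (n + 1/2) * h_bar * omega
= (6 + 0.5) * 1.055e-34 * 2.0815e+13
= 6.5 * 2.1960e-21
= 1.4274e-20 J
= 0.0891 eV

0.0891


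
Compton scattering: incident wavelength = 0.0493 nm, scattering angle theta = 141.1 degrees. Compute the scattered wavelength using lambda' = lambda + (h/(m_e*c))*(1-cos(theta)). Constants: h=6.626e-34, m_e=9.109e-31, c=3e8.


Compton wavelength: h/(m_e*c) = 2.4247e-12 m
d_lambda = 2.4247e-12 * (1 - cos(141.1 deg))
= 2.4247e-12 * 1.778243
= 4.3117e-12 m = 0.004312 nm
lambda' = 0.0493 + 0.004312
= 0.053612 nm

0.053612


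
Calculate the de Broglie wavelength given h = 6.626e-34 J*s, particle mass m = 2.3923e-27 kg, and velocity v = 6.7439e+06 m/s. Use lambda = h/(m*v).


lambda = h / (m * v)
= 6.626e-34 / (2.3923e-27 * 6.7439e+06)
= 6.626e-34 / 1.6133e-20
= 4.1070e-14 m

4.1070e-14


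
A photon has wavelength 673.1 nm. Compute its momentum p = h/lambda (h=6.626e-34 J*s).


p = h / lambda
= 6.626e-34 / (673.1e-9)
= 6.626e-34 / 6.7310e-07
= 9.8440e-28 kg*m/s

9.8440e-28


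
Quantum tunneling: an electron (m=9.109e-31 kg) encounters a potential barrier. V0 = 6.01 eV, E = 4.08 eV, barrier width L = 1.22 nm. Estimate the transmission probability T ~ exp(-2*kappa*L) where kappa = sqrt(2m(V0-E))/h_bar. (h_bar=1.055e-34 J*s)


V0 - E = 1.93 eV = 3.0919e-19 J
kappa = sqrt(2 * m * (V0-E)) / h_bar
= sqrt(2 * 9.109e-31 * 3.0919e-19) / 1.055e-34
= 7.1139e+09 /m
2*kappa*L = 2 * 7.1139e+09 * 1.22e-9
= 17.3579
T = exp(-17.3579) = 2.894357e-08

2.894357e-08


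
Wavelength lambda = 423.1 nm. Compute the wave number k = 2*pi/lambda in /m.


k = 2 * pi / lambda
= 6.2832 / (423.1e-9)
= 6.2832 / 4.2310e-07
= 1.4850e+07 /m

1.4850e+07


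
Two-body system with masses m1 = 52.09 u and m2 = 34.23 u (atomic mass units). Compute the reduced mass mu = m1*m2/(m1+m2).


mu = m1 * m2 / (m1 + m2)
= 52.09 * 34.23 / (52.09 + 34.23)
= 1783.0407 / 86.32
= 20.6562 u

20.6562


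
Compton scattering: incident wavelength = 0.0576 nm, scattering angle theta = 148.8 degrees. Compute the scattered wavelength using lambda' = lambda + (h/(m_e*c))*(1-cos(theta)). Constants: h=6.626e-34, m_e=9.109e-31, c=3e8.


Compton wavelength: h/(m_e*c) = 2.4247e-12 m
d_lambda = 2.4247e-12 * (1 - cos(148.8 deg))
= 2.4247e-12 * 1.855364
= 4.4987e-12 m = 0.004499 nm
lambda' = 0.0576 + 0.004499
= 0.062099 nm

0.062099


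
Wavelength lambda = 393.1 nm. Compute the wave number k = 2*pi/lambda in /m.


k = 2 * pi / lambda
= 6.2832 / (393.1e-9)
= 6.2832 / 3.9310e-07
= 1.5984e+07 /m

1.5984e+07


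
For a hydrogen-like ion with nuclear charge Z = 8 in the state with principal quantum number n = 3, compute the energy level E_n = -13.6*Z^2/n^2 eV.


E_n = -13.6 * Z^2 / n^2
= -13.6 * 8^2 / 3^2
= -13.6 * 64 / 9
= -96.7111 eV

-96.7111


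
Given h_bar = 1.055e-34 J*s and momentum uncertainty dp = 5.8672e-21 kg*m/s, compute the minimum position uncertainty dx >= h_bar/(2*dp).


dx = h_bar / (2 * dp)
= 1.055e-34 / (2 * 5.8672e-21)
= 1.055e-34 / 1.1734e-20
= 8.9907e-15 m

8.9907e-15


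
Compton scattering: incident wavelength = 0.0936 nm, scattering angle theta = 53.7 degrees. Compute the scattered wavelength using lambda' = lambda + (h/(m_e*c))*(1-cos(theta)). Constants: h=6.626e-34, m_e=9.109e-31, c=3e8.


Compton wavelength: h/(m_e*c) = 2.4247e-12 m
d_lambda = 2.4247e-12 * (1 - cos(53.7 deg))
= 2.4247e-12 * 0.407987
= 9.8925e-13 m = 0.000989 nm
lambda' = 0.0936 + 0.000989
= 0.094589 nm

0.094589


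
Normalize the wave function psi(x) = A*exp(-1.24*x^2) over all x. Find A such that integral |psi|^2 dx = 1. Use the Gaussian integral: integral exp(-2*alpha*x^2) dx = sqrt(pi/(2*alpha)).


integral |psi|^2 dx = A^2 * sqrt(pi/(2*alpha)) = 1
A^2 = sqrt(2*alpha/pi)
= sqrt(2 * 1.24 / pi)
= 0.888487
A = sqrt(0.888487)
= 0.9426

0.9426


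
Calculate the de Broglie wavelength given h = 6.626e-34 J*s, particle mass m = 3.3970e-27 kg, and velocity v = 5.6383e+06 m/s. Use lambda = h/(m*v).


lambda = h / (m * v)
= 6.626e-34 / (3.3970e-27 * 5.6383e+06)
= 6.626e-34 / 1.9153e-20
= 3.4595e-14 m

3.4595e-14


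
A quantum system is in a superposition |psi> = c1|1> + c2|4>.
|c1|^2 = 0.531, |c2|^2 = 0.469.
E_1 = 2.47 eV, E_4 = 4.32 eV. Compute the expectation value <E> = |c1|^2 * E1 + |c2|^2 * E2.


<E> = |c1|^2 * E1 + |c2|^2 * E2
= 0.531 * 2.47 + 0.469 * 4.32
= 1.3116 + 2.0261
= 3.3377 eV

3.3377


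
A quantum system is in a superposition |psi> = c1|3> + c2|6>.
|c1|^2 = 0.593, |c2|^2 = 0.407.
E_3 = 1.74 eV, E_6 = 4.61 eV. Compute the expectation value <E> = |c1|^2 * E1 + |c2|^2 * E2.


<E> = |c1|^2 * E1 + |c2|^2 * E2
= 0.593 * 1.74 + 0.407 * 4.61
= 1.0318 + 1.8763
= 2.9081 eV

2.9081


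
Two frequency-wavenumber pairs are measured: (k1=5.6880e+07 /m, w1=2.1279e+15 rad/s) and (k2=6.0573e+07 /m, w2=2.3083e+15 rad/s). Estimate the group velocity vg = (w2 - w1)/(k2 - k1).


vg = (w2 - w1) / (k2 - k1)
= (2.3083e+15 - 2.1279e+15) / (6.0573e+07 - 5.6880e+07)
= 1.8040e+14 / 3.6930e+06
= 4.8849e+07 m/s

4.8849e+07


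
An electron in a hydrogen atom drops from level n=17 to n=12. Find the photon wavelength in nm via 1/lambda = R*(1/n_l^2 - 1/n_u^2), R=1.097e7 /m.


1/lambda = R * (1/n_l^2 - 1/n_u^2)
= 1.097e7 * (1/12^2 - 1/17^2)
= 1.097e7 * (0.006944 - 0.00346)
= 1.097e7 * 0.003484
= 3.8222e+04 /m
lambda = 1 / 3.8222e+04 = 26162.8894 nm

26162.8894


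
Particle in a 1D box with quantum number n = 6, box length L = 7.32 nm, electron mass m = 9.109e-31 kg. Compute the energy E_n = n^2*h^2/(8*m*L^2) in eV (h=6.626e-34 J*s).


E = n^2 * h^2 / (8 * m * L^2)
= 6^2 * (6.626e-34)^2 / (8 * 9.109e-31 * (7.32e-9)^2)
= 36 * 4.3904e-67 / (8 * 9.109e-31 * 5.3582e-17)
= 4.0478e-20 J
= 0.2527 eV

0.2527


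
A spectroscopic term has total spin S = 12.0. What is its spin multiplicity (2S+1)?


Spin multiplicity = 2S + 1
= 2 * 12.0 + 1
= 24.0 + 1
= 25

25


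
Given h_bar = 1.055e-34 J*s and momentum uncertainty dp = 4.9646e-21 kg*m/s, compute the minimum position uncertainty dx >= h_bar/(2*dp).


dx = h_bar / (2 * dp)
= 1.055e-34 / (2 * 4.9646e-21)
= 1.055e-34 / 9.9292e-21
= 1.0625e-14 m

1.0625e-14


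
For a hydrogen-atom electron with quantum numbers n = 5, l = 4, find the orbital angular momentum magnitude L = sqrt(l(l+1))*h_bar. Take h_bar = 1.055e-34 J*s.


L = sqrt(l*(l+1)) * h_bar
= sqrt(4 * 5) * 1.055e-34
= sqrt(20) * 1.055e-34
= 4.4721 * 1.055e-34
= 4.7181e-34 J*s

4.7181e-34


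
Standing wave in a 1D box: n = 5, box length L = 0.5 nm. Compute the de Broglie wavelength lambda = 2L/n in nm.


lambda = 2L / n
= 2 * 0.5 / 5
= 1.0 / 5
= 0.2 nm

0.2


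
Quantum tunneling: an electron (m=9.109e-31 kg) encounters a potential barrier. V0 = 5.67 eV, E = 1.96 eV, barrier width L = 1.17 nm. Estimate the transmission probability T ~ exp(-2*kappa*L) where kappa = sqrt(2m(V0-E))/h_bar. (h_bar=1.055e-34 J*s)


V0 - E = 3.71 eV = 5.9434e-19 J
kappa = sqrt(2 * m * (V0-E)) / h_bar
= sqrt(2 * 9.109e-31 * 5.9434e-19) / 1.055e-34
= 9.8632e+09 /m
2*kappa*L = 2 * 9.8632e+09 * 1.17e-9
= 23.0798
T = exp(-23.0798) = 9.474846e-11

9.474846e-11


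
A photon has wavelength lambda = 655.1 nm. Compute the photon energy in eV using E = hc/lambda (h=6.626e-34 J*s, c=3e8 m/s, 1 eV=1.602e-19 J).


E = hc / lambda
= (6.626e-34)(3e8) / (655.1e-9)
= 1.9878e-25 / 6.5510e-07
= 3.0343e-19 J
Converting to eV: 3.0343e-19 / 1.602e-19
= 1.8941 eV

1.8941


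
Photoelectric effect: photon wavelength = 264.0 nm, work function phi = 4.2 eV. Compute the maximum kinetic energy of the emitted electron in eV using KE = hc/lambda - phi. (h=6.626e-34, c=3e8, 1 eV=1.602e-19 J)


E_photon = hc / lambda
= (6.626e-34)(3e8) / (264.0e-9)
= 7.5295e-19 J
= 4.7001 eV
KE = E_photon - phi
= 4.7001 - 4.2
= 0.5001 eV

0.5001


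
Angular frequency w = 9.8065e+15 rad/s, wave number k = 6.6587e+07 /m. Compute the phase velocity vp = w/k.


vp = w / k
= 9.8065e+15 / 6.6587e+07
= 1.4727e+08 m/s

1.4727e+08


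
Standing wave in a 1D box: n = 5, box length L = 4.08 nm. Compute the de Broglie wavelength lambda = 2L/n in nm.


lambda = 2L / n
= 2 * 4.08 / 5
= 8.16 / 5
= 1.632 nm

1.632


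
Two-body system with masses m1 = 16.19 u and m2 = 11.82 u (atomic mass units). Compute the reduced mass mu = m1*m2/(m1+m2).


mu = m1 * m2 / (m1 + m2)
= 16.19 * 11.82 / (16.19 + 11.82)
= 191.3658 / 28.01
= 6.8321 u

6.8321


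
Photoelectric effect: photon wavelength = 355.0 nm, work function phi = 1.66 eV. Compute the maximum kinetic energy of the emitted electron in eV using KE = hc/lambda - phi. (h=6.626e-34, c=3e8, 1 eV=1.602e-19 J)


E_photon = hc / lambda
= (6.626e-34)(3e8) / (355.0e-9)
= 5.5994e-19 J
= 3.4953 eV
KE = E_photon - phi
= 3.4953 - 1.66
= 1.8353 eV

1.8353


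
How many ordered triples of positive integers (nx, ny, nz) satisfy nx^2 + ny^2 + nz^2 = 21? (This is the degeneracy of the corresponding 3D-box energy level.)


Enumerate all (nx, ny, nz) with nx^2 + ny^2 + nz^2 = 21:
(1,2,4)
(1,4,2)
(2,1,4)
(2,4,1)
(4,1,2)
(4,2,1)
Total degeneracy = 6

6


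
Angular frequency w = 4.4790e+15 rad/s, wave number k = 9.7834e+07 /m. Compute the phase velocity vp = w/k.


vp = w / k
= 4.4790e+15 / 9.7834e+07
= 4.5782e+07 m/s

4.5782e+07


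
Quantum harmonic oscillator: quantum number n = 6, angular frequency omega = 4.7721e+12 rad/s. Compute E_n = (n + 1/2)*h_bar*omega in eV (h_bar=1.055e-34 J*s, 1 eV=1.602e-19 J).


E = (n + 1/2) * h_bar * omega
= (6 + 0.5) * 1.055e-34 * 4.7721e+12
= 6.5 * 5.0346e-22
= 3.2725e-21 J
= 0.0204 eV

0.0204


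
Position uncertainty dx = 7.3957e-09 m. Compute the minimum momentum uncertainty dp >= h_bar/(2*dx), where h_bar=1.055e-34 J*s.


dp = h_bar / (2 * dx)
= 1.055e-34 / (2 * 7.3957e-09)
= 1.055e-34 / 1.4791e-08
= 7.1325e-27 kg*m/s

7.1325e-27


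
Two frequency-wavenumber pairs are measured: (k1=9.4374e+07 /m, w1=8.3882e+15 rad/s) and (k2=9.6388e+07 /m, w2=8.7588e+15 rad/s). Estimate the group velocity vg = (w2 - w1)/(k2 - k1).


vg = (w2 - w1) / (k2 - k1)
= (8.7588e+15 - 8.3882e+15) / (9.6388e+07 - 9.4374e+07)
= 3.7060e+14 / 2.0140e+06
= 1.8401e+08 m/s

1.8401e+08


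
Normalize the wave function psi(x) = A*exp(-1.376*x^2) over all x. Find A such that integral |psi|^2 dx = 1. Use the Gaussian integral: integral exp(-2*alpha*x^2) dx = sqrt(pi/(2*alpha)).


integral |psi|^2 dx = A^2 * sqrt(pi/(2*alpha)) = 1
A^2 = sqrt(2*alpha/pi)
= sqrt(2 * 1.376 / pi)
= 0.935943
A = sqrt(0.935943)
= 0.9674

0.9674


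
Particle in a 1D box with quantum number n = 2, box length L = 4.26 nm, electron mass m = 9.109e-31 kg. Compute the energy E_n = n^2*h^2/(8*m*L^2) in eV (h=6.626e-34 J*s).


E = n^2 * h^2 / (8 * m * L^2)
= 2^2 * (6.626e-34)^2 / (8 * 9.109e-31 * (4.26e-9)^2)
= 4 * 4.3904e-67 / (8 * 9.109e-31 * 1.8148e-17)
= 1.3280e-20 J
= 0.0829 eV

0.0829


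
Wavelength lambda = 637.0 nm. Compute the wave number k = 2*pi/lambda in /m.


k = 2 * pi / lambda
= 6.2832 / (637.0e-9)
= 6.2832 / 6.3700e-07
= 9.8637e+06 /m

9.8637e+06


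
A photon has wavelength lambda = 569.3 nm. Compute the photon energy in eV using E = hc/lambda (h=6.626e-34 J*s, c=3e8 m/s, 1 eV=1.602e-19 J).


E = hc / lambda
= (6.626e-34)(3e8) / (569.3e-9)
= 1.9878e-25 / 5.6930e-07
= 3.4917e-19 J
Converting to eV: 3.4917e-19 / 1.602e-19
= 2.1796 eV

2.1796


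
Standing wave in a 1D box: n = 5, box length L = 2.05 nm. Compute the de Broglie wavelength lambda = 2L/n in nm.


lambda = 2L / n
= 2 * 2.05 / 5
= 4.1 / 5
= 0.82 nm

0.82


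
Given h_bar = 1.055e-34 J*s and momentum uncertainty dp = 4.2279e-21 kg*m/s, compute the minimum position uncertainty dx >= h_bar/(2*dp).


dx = h_bar / (2 * dp)
= 1.055e-34 / (2 * 4.2279e-21)
= 1.055e-34 / 8.4558e-21
= 1.2477e-14 m

1.2477e-14


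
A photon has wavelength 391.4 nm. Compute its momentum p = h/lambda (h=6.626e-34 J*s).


p = h / lambda
= 6.626e-34 / (391.4e-9)
= 6.626e-34 / 3.9140e-07
= 1.6929e-27 kg*m/s

1.6929e-27


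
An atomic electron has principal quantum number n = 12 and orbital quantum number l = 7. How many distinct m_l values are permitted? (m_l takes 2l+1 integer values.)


m_l ranges from -l to +l in integer steps
So m_l goes from -7 to +7
Count = 2l + 1 = 2*7 + 1
= 15

15


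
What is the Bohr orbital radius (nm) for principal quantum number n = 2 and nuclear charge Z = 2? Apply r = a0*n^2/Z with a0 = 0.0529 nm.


r = a0 * n^2 / Z
= 0.0529 * 2^2 / 2
= 0.0529 * 4 / 2
= 0.1058 nm

0.1058


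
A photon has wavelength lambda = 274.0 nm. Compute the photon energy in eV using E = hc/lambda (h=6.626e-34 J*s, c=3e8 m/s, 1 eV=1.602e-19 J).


E = hc / lambda
= (6.626e-34)(3e8) / (274.0e-9)
= 1.9878e-25 / 2.7400e-07
= 7.2547e-19 J
Converting to eV: 7.2547e-19 / 1.602e-19
= 4.5286 eV

4.5286


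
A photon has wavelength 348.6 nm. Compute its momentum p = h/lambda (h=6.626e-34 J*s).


p = h / lambda
= 6.626e-34 / (348.6e-9)
= 6.626e-34 / 3.4860e-07
= 1.9007e-27 kg*m/s

1.9007e-27


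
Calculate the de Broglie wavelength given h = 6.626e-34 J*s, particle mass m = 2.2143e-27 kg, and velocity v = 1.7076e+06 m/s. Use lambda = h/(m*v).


lambda = h / (m * v)
= 6.626e-34 / (2.2143e-27 * 1.7076e+06)
= 6.626e-34 / 3.7811e-21
= 1.7524e-13 m

1.7524e-13


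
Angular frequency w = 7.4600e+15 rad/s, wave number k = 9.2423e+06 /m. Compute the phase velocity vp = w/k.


vp = w / k
= 7.4600e+15 / 9.2423e+06
= 8.0716e+08 m/s

8.0716e+08


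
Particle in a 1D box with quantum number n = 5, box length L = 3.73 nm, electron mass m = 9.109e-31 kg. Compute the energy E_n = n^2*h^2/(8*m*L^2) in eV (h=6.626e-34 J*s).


E = n^2 * h^2 / (8 * m * L^2)
= 5^2 * (6.626e-34)^2 / (8 * 9.109e-31 * (3.73e-9)^2)
= 25 * 4.3904e-67 / (8 * 9.109e-31 * 1.3913e-17)
= 1.0826e-19 J
= 0.6758 eV

0.6758


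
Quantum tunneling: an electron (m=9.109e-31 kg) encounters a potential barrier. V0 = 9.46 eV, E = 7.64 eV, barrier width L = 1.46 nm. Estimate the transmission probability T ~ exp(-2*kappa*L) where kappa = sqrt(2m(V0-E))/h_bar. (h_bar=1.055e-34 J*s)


V0 - E = 1.82 eV = 2.9156e-19 J
kappa = sqrt(2 * m * (V0-E)) / h_bar
= sqrt(2 * 9.109e-31 * 2.9156e-19) / 1.055e-34
= 6.9082e+09 /m
2*kappa*L = 2 * 6.9082e+09 * 1.46e-9
= 20.1719
T = exp(-20.1719) = 1.735551e-09

1.735551e-09


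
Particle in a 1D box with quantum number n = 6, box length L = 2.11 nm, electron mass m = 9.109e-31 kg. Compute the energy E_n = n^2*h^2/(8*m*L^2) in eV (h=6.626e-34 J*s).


E = n^2 * h^2 / (8 * m * L^2)
= 6^2 * (6.626e-34)^2 / (8 * 9.109e-31 * (2.11e-9)^2)
= 36 * 4.3904e-67 / (8 * 9.109e-31 * 4.4521e-18)
= 4.8717e-19 J
= 3.041 eV

3.041


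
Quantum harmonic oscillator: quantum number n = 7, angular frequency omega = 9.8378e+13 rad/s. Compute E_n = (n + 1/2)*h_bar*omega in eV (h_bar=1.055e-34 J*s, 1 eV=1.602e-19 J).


E = (n + 1/2) * h_bar * omega
= (7 + 0.5) * 1.055e-34 * 9.8378e+13
= 7.5 * 1.0379e-20
= 7.7842e-20 J
= 0.4859 eV

0.4859


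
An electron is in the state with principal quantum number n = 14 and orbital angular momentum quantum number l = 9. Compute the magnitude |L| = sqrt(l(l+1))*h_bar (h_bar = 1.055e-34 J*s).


L = sqrt(l*(l+1)) * h_bar
= sqrt(9 * 10) * 1.055e-34
= sqrt(90) * 1.055e-34
= 9.4868 * 1.055e-34
= 1.0009e-33 J*s

1.0009e-33


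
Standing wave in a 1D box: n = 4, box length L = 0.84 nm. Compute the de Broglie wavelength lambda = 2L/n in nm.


lambda = 2L / n
= 2 * 0.84 / 4
= 1.68 / 4
= 0.42 nm

0.42


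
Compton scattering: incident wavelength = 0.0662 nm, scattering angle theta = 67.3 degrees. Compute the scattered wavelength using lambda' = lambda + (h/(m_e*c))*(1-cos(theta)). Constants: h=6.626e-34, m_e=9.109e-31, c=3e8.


Compton wavelength: h/(m_e*c) = 2.4247e-12 m
d_lambda = 2.4247e-12 * (1 - cos(67.3 deg))
= 2.4247e-12 * 0.614094
= 1.4890e-12 m = 0.001489 nm
lambda' = 0.0662 + 0.001489
= 0.067689 nm

0.067689


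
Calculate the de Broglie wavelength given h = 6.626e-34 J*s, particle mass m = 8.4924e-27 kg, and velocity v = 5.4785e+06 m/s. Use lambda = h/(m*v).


lambda = h / (m * v)
= 6.626e-34 / (8.4924e-27 * 5.4785e+06)
= 6.626e-34 / 4.6526e-20
= 1.4242e-14 m

1.4242e-14


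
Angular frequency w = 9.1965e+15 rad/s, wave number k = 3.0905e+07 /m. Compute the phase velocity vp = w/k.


vp = w / k
= 9.1965e+15 / 3.0905e+07
= 2.9757e+08 m/s

2.9757e+08


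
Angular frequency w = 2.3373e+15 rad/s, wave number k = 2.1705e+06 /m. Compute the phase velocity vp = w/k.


vp = w / k
= 2.3373e+15 / 2.1705e+06
= 1.0768e+09 m/s

1.0768e+09


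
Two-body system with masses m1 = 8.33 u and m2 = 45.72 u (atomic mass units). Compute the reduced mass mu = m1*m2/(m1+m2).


mu = m1 * m2 / (m1 + m2)
= 8.33 * 45.72 / (8.33 + 45.72)
= 380.8476 / 54.05
= 7.0462 u

7.0462


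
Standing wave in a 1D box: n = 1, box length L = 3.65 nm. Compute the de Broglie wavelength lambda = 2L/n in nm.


lambda = 2L / n
= 2 * 3.65 / 1
= 7.3 / 1
= 7.3 nm

7.3


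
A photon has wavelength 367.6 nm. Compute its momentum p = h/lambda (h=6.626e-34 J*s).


p = h / lambda
= 6.626e-34 / (367.6e-9)
= 6.626e-34 / 3.6760e-07
= 1.8025e-27 kg*m/s

1.8025e-27


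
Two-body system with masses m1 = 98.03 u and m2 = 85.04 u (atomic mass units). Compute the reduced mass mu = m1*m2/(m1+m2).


mu = m1 * m2 / (m1 + m2)
= 98.03 * 85.04 / (98.03 + 85.04)
= 8336.4712 / 183.07
= 45.5371 u

45.5371


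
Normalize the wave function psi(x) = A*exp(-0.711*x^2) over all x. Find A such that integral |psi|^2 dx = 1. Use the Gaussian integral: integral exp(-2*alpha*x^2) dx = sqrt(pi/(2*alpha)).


integral |psi|^2 dx = A^2 * sqrt(pi/(2*alpha)) = 1
A^2 = sqrt(2*alpha/pi)
= sqrt(2 * 0.711 / pi)
= 0.672783
A = sqrt(0.672783)
= 0.8202

0.8202


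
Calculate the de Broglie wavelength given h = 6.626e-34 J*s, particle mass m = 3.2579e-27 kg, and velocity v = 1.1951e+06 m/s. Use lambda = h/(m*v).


lambda = h / (m * v)
= 6.626e-34 / (3.2579e-27 * 1.1951e+06)
= 6.626e-34 / 3.8935e-21
= 1.7018e-13 m

1.7018e-13


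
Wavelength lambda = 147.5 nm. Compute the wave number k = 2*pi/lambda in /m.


k = 2 * pi / lambda
= 6.2832 / (147.5e-9)
= 6.2832 / 1.4750e-07
= 4.2598e+07 /m

4.2598e+07


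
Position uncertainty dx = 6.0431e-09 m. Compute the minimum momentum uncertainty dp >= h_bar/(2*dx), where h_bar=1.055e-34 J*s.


dp = h_bar / (2 * dx)
= 1.055e-34 / (2 * 6.0431e-09)
= 1.055e-34 / 1.2086e-08
= 8.7290e-27 kg*m/s

8.7290e-27


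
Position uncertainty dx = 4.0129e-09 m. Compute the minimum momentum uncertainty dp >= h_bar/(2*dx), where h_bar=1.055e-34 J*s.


dp = h_bar / (2 * dx)
= 1.055e-34 / (2 * 4.0129e-09)
= 1.055e-34 / 8.0258e-09
= 1.3145e-26 kg*m/s

1.3145e-26


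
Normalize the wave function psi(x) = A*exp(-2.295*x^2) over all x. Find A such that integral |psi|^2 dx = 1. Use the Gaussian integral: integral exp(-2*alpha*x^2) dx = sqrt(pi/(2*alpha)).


integral |psi|^2 dx = A^2 * sqrt(pi/(2*alpha)) = 1
A^2 = sqrt(2*alpha/pi)
= sqrt(2 * 2.295 / pi)
= 1.208736
A = sqrt(1.208736)
= 1.0994

1.0994


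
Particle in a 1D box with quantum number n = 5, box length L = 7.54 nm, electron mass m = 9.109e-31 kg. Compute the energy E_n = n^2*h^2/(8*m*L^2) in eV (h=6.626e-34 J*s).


E = n^2 * h^2 / (8 * m * L^2)
= 5^2 * (6.626e-34)^2 / (8 * 9.109e-31 * (7.54e-9)^2)
= 25 * 4.3904e-67 / (8 * 9.109e-31 * 5.6852e-17)
= 2.6494e-20 J
= 0.1654 eV

0.1654


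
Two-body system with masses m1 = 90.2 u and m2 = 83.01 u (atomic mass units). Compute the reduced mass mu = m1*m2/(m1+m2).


mu = m1 * m2 / (m1 + m2)
= 90.2 * 83.01 / (90.2 + 83.01)
= 7487.502 / 173.21
= 43.2279 u

43.2279


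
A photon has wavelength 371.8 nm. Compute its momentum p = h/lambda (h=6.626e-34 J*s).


p = h / lambda
= 6.626e-34 / (371.8e-9)
= 6.626e-34 / 3.7180e-07
= 1.7821e-27 kg*m/s

1.7821e-27


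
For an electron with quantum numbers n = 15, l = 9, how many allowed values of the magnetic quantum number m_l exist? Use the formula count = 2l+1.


m_l ranges from -l to +l in integer steps
So m_l goes from -9 to +9
Count = 2l + 1 = 2*9 + 1
= 19

19


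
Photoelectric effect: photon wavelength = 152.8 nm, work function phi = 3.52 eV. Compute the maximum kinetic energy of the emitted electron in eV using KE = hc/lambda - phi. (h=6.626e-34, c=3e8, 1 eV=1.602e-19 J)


E_photon = hc / lambda
= (6.626e-34)(3e8) / (152.8e-9)
= 1.3009e-18 J
= 8.1206 eV
KE = E_photon - phi
= 8.1206 - 3.52
= 4.6006 eV

4.6006


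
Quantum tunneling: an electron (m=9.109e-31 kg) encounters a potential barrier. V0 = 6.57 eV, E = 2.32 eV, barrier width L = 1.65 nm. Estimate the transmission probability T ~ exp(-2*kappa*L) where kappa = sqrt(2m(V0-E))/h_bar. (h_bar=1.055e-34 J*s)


V0 - E = 4.25 eV = 6.8085e-19 J
kappa = sqrt(2 * m * (V0-E)) / h_bar
= sqrt(2 * 9.109e-31 * 6.8085e-19) / 1.055e-34
= 1.0557e+10 /m
2*kappa*L = 2 * 1.0557e+10 * 1.65e-9
= 34.8367
T = exp(-34.8367) = 7.423258e-16

7.423258e-16


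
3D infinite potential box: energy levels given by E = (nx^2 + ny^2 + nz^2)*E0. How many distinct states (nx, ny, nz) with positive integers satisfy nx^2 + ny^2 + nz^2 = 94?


Enumerate all (nx, ny, nz) with nx^2 + ny^2 + nz^2 = 94:
(2,3,9)
(2,9,3)
(3,2,9)
(3,6,7)
(3,7,6)
(3,9,2)
(6,3,7)
(6,7,3)
(7,3,6)
(7,6,3)
(9,2,3)
(9,3,2)
Total degeneracy = 12

12


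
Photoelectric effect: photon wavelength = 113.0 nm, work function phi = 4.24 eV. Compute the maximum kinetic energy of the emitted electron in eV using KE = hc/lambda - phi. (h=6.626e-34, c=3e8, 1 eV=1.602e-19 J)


E_photon = hc / lambda
= (6.626e-34)(3e8) / (113.0e-9)
= 1.7591e-18 J
= 10.9807 eV
KE = E_photon - phi
= 10.9807 - 4.24
= 6.7407 eV

6.7407
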